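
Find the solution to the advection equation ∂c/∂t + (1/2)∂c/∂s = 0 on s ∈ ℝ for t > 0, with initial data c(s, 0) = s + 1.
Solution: By characteristics (ds/dt = 1/2), c(s,t) = f(s - (1/2)t) with f = c(·, 0).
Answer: c(s, t) = s - (1/2)t + 1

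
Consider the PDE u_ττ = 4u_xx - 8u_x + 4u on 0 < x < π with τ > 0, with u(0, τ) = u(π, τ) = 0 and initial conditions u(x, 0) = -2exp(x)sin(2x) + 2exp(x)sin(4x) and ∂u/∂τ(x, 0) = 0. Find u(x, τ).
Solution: Substitute u = exp(x)w, i.e. w = exp(-x)u.
By the product rule, u_x = exp(x)(w_x + w), u_xx = exp(x)(w_xx + 2w_x + w), u_ττ = exp(x)w_ττ.
Substituting into the PDE and dividing by exp(x): w_ττ = 4(w_xx + 2w_x + w) - 8(w_x + w) + 4w.
The lower-order terms cancel, leaving the standard wave equation w_ττ = 4w_xx.
Initial data for w: w(x,0) = exp(-x)u(x,0) = -2sin(2x) + 2sin(4x); w_τ(x,0) = exp(-x)u_τ(x,0) = 0. The boundary conditions carry over: w(0,τ) = w(π,τ) = 0.
Solve for w:
  Using separation of variables w = X(x)T(τ):
  Eigenfunctions: sin(nx), n = 1, 2, 3, ...
  General solution: w(x, τ) = Σ [A_n cos(2n τ) + B_n sin(2n τ)] sin(nx)
  From w(x,0) = -2sin(2x) + 2sin(4x): A_2=-2, A_4=2. From w_τ(x,0) = 0: all B_n = 0.
Hence w(x,τ) = -2sin(2x)cos(4τ) + 2sin(4x)cos(8τ).
Transform back: u(x,τ) = exp(x)w(x,τ).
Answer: u(x, τ) = -2exp(x)sin(2x)cos(4τ) + 2exp(x)sin(4x)cos(8τ)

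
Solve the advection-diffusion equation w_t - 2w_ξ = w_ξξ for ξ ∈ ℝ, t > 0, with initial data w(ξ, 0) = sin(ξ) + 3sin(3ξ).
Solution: Change to a moving frame: let η = ξ + 2t, σ = t and write w(ξ,t) = u(η,σ).
By the chain rule w_t = u_σ + 2u_η, w_ξ = u_η, w_ξξ = u_ηη.
Then w_t - 2w_ξ = u_σ: the advection term cancels and the PDE becomes the heat equation u_σ = u_ηη on η ∈ ℝ.
Initial data: u(η,0) = w(η,0) = sin(η) + 3sin(3η).
On η ∈ ℝ each mode satisfies (sin(nη))″ = -n² sin(nη), so exp(-n²σ) sin(nη) solves the heat equation; by superposition u(η,σ) = Σ c_n exp(-n²σ) sin(nη).
Reading off the coefficients: c_1=1, c_3=3, so u(η,σ) = exp(-σ)sin(η) + 3exp(-9σ)sin(3η).
Substituting back η = ξ + 2t, σ = t: w(ξ,t) = u(ξ + 2t, t).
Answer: w(ξ, t) = exp(-t)sin(2t + ξ) + 3exp(-9t)sin(6t + 3ξ)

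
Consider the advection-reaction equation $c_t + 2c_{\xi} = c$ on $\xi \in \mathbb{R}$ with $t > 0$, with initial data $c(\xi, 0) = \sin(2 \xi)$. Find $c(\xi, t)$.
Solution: Substitute $c = e^{t}u$.
Then $c_t = e^{t}(u_t + u)$, $c_{\xi} = e^{t}u_{\xi}$; substituting and dividing by $e^{t}$, the lower-order terms cancel: $u_t + 2u_{\xi} = 0$ (standard advection equation).
Data for $u$: $u(\xi,0) = c(\xi,0) = \sin(2 \xi)$.
By characteristics ($d\xi/dt = 2$), $u(\xi,t) = f(\xi - 2t)$ with $f = u( \cdot , 0)$.
So $u(\xi,t) = - \sin(4 t - 2 \xi)$, and $c(\xi,t) = e^{t}u(\xi,t)$.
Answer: $c(\xi, t) = e^{t} \sin(2 \xi - 4 t)$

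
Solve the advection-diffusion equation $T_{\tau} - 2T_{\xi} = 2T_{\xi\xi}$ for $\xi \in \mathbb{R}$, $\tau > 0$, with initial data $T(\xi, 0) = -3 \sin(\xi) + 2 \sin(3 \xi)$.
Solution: Change to a moving frame: let $\eta = \xi + 2\tau$, $\sigma = \tau$ and write $T(\xi,\tau) = u(\eta,\sigma)$.
By the chain rule $T_{\tau} = u_{\sigma} + 2u_{\eta}$, $T_{\xi} = u_{\eta}$, $T_{\xi\xi} = u_{\eta\eta}$.
Then $T_{\tau} - 2T_{\xi} = u_{\sigma}$: the advection term cancels and the PDE becomes the heat equation $u_{\sigma} = 2u_{\eta\eta}$ on $\eta \in \mathbb{R}$.
Initial data: $u(\eta,0) = T(\eta,0) = -3 \sin(\eta) + 2 \sin(3 \eta)$.
On $\eta \in \mathbb{R}$ each mode satisfies $(\sin(n\eta))'' = -n^2 \sin(n\eta)$, so $e^{-2n^2\sigma} \sin(n\eta)$ solves the heat equation; by superposition $u(\eta,\sigma) = \sum c_n e^{-2n^2\sigma} \sin(n\eta)$.
Reading off the coefficients: $c_1=-3, c_3=2$, so $u(\eta,\sigma) = -3 e^{-2 \sigma} \sin(\eta) + 2 e^{-18 \sigma} \sin(3 \eta)$.
Substituting back $\eta = \xi + 2\tau$, $\sigma = \tau$: $T(\xi,\tau) = u(\xi + 2\tau, \tau)$.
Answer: $T(\xi, \tau) = -3 e^{-2 \tau} \sin(2 \tau + \xi) + 2 e^{-18 \tau} \sin(6 \tau + 3 \xi)$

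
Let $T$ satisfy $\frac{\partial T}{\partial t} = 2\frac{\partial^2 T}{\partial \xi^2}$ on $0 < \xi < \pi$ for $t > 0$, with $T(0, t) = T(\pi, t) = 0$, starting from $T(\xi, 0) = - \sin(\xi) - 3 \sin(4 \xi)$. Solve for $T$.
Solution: Using separation of variables $T = X(\xi)G(t)$:
Eigenfunctions: $\sin(n\xi)$, $n = 1, 2, 3, \ldots$
General solution: $T(\xi, t) = \sum c_n \sin(n\xi) e^{-2n^2 t}$
Matching $T(\xi,0) = - \sin(\xi) - 3 \sin(4 \xi)$ term by term: $c_1=-1, c_4=-3$.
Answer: $T(\xi, t) = - e^{-2 t} \sin(\xi) - 3 e^{-32 t} \sin(4 \xi)$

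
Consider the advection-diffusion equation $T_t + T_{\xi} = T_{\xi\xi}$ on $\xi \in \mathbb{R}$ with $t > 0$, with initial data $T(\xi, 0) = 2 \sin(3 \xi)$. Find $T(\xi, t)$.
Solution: Change to a moving frame: let $\eta = \xi - t$, $\sigma = t$ and write $T(\xi,t) = u(\eta,\sigma)$.
By the chain rule $T_t = u_{\sigma} - u_{\eta}$, $T_{\xi} = u_{\eta}$, $T_{\xi\xi} = u_{\eta\eta}$.
Then $T_t + T_{\xi} = u_{\sigma}$: the advection term cancels and the PDE becomes the heat equation $u_{\sigma} = u_{\eta\eta}$ on $\eta \in \mathbb{R}$.
Initial data: $u(\eta,0) = T(\eta,0) = 2 \sin(3 \eta)$.
On $\eta \in \mathbb{R}$ each mode satisfies $(\sin(n\eta))'' = -n^2 \sin(n\eta)$, so $e^{-n^2\sigma} \sin(n\eta)$ solves the heat equation; by superposition $u(\eta,\sigma) = \sum c_n e^{-n^2\sigma} \sin(n\eta)$.
Reading off the coefficients: $c_3=2$, so $u(\eta,\sigma) = 2 e^{-9 \sigma} \sin(3 \eta)$.
Substituting back $\eta = \xi - t$, $\sigma = t$: $T(\xi,t) = u(\xi - t, t)$.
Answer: $T(\xi, t) = 2 e^{-9 t} \sin(3 \xi - 3 t)$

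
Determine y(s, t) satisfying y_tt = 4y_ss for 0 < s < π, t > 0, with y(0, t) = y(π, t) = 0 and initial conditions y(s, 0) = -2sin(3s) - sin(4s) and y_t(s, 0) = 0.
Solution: Using separation of variables y = X(s)T(t):
Eigenfunctions: sin(ns), n = 1, 2, 3, ...
General solution: y(s, t) = Σ [A_n cos(2n t) + B_n sin(2n t)] sin(ns)
From y(s,0) = -2sin(3s) - sin(4s): A_3=-2, A_4=-1. From y_t(s,0) = 0: all B_n = 0.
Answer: y(s, t) = -2sin(3s)cos(6t) - sin(4s)cos(8t)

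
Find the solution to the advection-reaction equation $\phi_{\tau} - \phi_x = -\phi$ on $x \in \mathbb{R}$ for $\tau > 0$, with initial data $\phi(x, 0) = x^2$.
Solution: Substitute $\phi = e^{-\tau}u$, i.e. $u = e^{\tau}\phi$.
By the product rule, $\phi_{\tau} = e^{-\tau}(u_{\tau} - u)$, $\phi_x = e^{-\tau}u_x$.
Substituting into the PDE and dividing by $e^{-\tau}$: $u_{\tau} - u - u_x = -u$.
The lower-order terms cancel, leaving the standard advection equation $u_{\tau} - u_x = 0$.
Initial data for $u$: $u(x,0) = \phi(x,0) = x^2$.
Solve for $u$:
  By method of characteristics (waves move left with speed 1):
  Along characteristics $x + \tau =$ const, $u$ is constant, so $u(x,\tau) = f(x + \tau)$ with $f = u( \cdot , 0)$.
Hence $u(x,\tau) = x^2 + 2 x \tau + \tau^2$.
Transform back: $\phi(x,\tau) = e^{-\tau}u(x,\tau)$.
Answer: $\phi(x, \tau) = \tau^2 e^{-\tau} + 2 \tau x e^{-\tau} + x^2 e^{-\tau}$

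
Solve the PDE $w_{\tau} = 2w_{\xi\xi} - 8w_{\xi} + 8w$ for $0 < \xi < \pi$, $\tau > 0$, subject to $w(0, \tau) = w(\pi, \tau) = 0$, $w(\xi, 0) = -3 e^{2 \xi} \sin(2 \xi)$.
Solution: Substitute $w = e^{2\xi}u$.
Then $w_{\xi} = e^{2\xi}(u_{\xi} + 2u)$, $w_{\xi\xi} = e^{2\xi}(u_{\xi\xi} + 4u_{\xi} + 4u)$, $w_{\tau} = e^{2\xi}u_{\tau}$; substituting and dividing by $e^{2\xi}$, the lower-order terms cancel: $u_{\tau} = 2u_{\xi\xi}$ (standard heat equation).
Data for $u$: $u(\xi,0) = e^{-2\xi}w(\xi,0) = -3 \sin(2 \xi)$. The boundary conditions carry over: $u(0,\tau) = u(\pi,\tau) = 0$.
Separating variables: $u = \sum c_n e^{-2n^2\tau} \sin(n\xi)$. From $u(\xi,0) = -3 \sin(2 \xi)$: $c_2=-3$.
So $u(\xi,\tau) = -3 e^{-8 \tau} \sin(2 \xi)$, and $w(\xi,\tau) = e^{2\xi}u(\xi,\tau)$.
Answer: $w(\xi, \tau) = -3 e^{-8 \tau} e^{2 \xi} \sin(2 \xi)$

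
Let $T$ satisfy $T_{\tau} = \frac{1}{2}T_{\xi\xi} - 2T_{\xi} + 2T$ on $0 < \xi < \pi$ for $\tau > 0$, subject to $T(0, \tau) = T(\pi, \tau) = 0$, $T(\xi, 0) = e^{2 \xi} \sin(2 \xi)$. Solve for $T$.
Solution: Substitute $T = e^{2\xi}u$, i.e. $u = e^{-2\xi}T$.
By the product rule, $T_{\xi} = e^{2\xi}(u_{\xi} + 2u)$, $T_{\xi\xi} = e^{2\xi}(u_{\xi\xi} + 4u_{\xi} + 4u)$, $T_{\tau} = e^{2\xi}u_{\tau}$.
Substituting into the PDE and dividing by $e^{2\xi}$: $u_{\tau} = \frac{1}{2}(u_{\xi\xi} + 4u_{\xi} + 4u) - 2(u_{\xi} + 2u) + 2u$.
The lower-order terms cancel, leaving the standard heat equation $u_{\tau} = \frac{1}{2}u_{\xi\xi}$.
Initial data for $u$: $u(\xi,0) = e^{-2\xi}T(\xi,0) = \sin(2 \xi)$. The boundary conditions carry over: $u(0,\tau) = u(\pi,\tau) = 0$.
Solve for $u$:
  Using separation of variables $u = X(\xi)G(\tau)$:
  Eigenfunctions: $\sin(n\xi)$, $n = 1, 2, 3, \ldots$
  General solution: $u(\xi, \tau) = \sum c_n \sin(n\xi) e^{-n^2 \tau/2}$
  Matching $u(\xi,0) = \sin(2 \xi)$ term by term: $c_2=1$.
Hence $u(\xi,\tau) = e^{-2 \tau} \sin(2 \xi)$.
Transform back: $T(\xi,\tau) = e^{2\xi}u(\xi,\tau)$.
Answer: $T(\xi, \tau) = e^{-2 \tau} e^{2 \xi} \sin(2 \xi)$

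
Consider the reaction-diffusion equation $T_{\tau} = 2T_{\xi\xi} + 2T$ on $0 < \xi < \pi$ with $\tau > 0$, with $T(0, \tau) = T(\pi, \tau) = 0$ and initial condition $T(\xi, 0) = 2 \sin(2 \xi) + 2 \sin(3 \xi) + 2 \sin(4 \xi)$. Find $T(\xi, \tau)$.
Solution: Substitute $T = e^{2\tau}u$.
Then $T_{\tau} = e^{2\tau}(u_{\tau} + 2u)$, $T_{\xi\xi} = e^{2\tau}u_{\xi\xi}$; substituting and dividing by $e^{2\tau}$, the lower-order terms cancel: $u_{\tau} = 2u_{\xi\xi}$ (standard heat equation).
Data for $u$: $u(\xi,0) = T(\xi,0) = 2 \sin(2 \xi) + 2 \sin(3 \xi) + 2 \sin(4 \xi)$. The boundary conditions carry over: $u(0,\tau) = u(\pi,\tau) = 0$.
Separating variables: $u = \sum c_n e^{-2n^2\tau} \sin(n\xi)$. From $u(\xi,0) = 2 \sin(2 \xi) + 2 \sin(3 \xi) + 2 \sin(4 \xi)$: $c_2=2, c_3=2, c_4=2$.
So $u(\xi,\tau) = 2 e^{-8 \tau} \sin(2 \xi) + 2 e^{-18 \tau} \sin(3 \xi) + 2 e^{-32 \tau} \sin(4 \xi)$, and $T(\xi,\tau) = e^{2\tau}u(\xi,\tau)$.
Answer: $T(\xi, \tau) = 2 e^{-6 \tau} \sin(2 \xi) + 2 e^{-16 \tau} \sin(3 \xi) + 2 e^{-30 \tau} \sin(4 \xi)$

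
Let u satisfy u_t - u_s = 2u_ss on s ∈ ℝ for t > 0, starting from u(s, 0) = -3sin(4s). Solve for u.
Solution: Moving frame: η = s + t, σ = t, u = w(η,σ), so u_t = w_σ + w_η and u_ss = w_ηη.
Hence u_t - u_s = w_σ and the PDE becomes the heat equation w_σ = 2w_ηη on η ∈ ℝ.
Initial data: w(η,0) = u(η,0) = -3sin(4η). Each mode sin(nη) decays as exp(-2n²σ) on ℝ, so w(η,σ) = Σ c_n exp(-2n²σ) sin(nη) with c_4=-3: w(η,σ) = -3exp(-32σ)sin(4η).
Substituting back: u(s,t) = w(s + t, t).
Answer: u(s, t) = -3exp(-32t)sin(4s + 4t)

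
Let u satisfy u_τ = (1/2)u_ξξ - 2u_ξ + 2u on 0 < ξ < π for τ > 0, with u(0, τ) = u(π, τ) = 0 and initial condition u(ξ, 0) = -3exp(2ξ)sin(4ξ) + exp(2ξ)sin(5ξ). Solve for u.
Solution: Substitute u = exp(2ξ)w, i.e. w = exp(-2ξ)u.
By the product rule, u_ξ = exp(2ξ)(w_ξ + 2w), u_ξξ = exp(2ξ)(w_ξξ + 4w_ξ + 4w), u_τ = exp(2ξ)w_τ.
Substituting into the PDE and dividing by exp(2ξ): w_τ = (1/2)(w_ξξ + 4w_ξ + 4w) - 2(w_ξ + 2w) + 2w.
The lower-order terms cancel, leaving the standard heat equation w_τ = (1/2)w_ξξ.
Initial data for w: w(ξ,0) = exp(-2ξ)u(ξ,0) = -3sin(4ξ) + sin(5ξ). The boundary conditions carry over: w(0,τ) = w(π,τ) = 0.
Solve for w:
  Using separation of variables w = X(ξ)T(τ):
  Eigenfunctions: sin(nξ), n = 1, 2, 3, ...
  General solution: w(ξ, τ) = Σ c_n sin(nξ) exp(-n² τ/2)
  Matching w(ξ,0) = -3sin(4ξ) + sin(5ξ) term by term: c_4=-3, c_5=1.
Hence w(ξ,τ) = -3exp(-8τ)sin(4ξ) + exp(-25τ/2)sin(5ξ).
Transform back: u(ξ,τ) = exp(2ξ)w(ξ,τ).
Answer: u(ξ, τ) = -3exp(2ξ)exp(-8τ)sin(4ξ) + exp(2ξ)exp(-25τ/2)sin(5ξ)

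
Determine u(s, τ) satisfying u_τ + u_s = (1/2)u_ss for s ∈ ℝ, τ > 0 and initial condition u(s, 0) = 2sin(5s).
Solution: Moving frame: η = s - τ, σ = τ, u = w(η,σ), so u_τ = w_σ - w_η and u_ss = w_ηη.
Hence u_τ + u_s = w_σ and the PDE becomes the heat equation w_σ = (1/2)w_ηη on η ∈ ℝ.
Initial data: w(η,0) = u(η,0) = 2sin(5η). Each mode sin(nη) decays as exp(-n²σ/2) on ℝ, so w(η,σ) = Σ c_n exp(-n²σ/2) sin(nη) with c_5=2: w(η,σ) = 2exp(-25σ/2)sin(5η).
Substituting back: u(s,τ) = w(s - τ, τ).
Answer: u(s, τ) = 2exp(-25τ/2)sin(5s - 5τ)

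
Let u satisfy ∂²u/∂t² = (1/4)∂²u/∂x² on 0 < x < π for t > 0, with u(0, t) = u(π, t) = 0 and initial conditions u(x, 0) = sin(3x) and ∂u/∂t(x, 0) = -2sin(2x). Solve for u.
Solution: Using separation of variables u = X(x)T(t):
Eigenfunctions: sin(nx), n = 1, 2, 3, ...
General solution: u(x, t) = Σ [A_n cos(n t/2) + B_n sin(n t/2)] sin(nx)
From u(x,0) = sin(3x): A_3=1. From u_t(x,0) = -2sin(2x), using u_t(x,0) = Σ ω_n B_n sin(nx) with ω_n = n/2: B_2 = (-2)/1 = -2.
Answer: u(x, t) = -2sin(t)sin(2x) + sin(3x)cos(3t/2)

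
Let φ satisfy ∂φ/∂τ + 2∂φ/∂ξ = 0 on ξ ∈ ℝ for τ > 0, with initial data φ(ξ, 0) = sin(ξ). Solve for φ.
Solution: By characteristics (dξ/dτ = 2), φ(ξ,τ) = f(ξ - 2τ) with f = φ(·, 0).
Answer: φ(ξ, τ) = sin(ξ - 2τ)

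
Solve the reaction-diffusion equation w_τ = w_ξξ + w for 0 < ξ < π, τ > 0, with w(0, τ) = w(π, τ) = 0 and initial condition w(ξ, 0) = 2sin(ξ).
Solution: Substitute w = exp(τ)u.
Then w_τ = exp(τ)(u_τ + u), w_ξξ = exp(τ)u_ξξ; substituting and dividing by exp(τ), the lower-order terms cancel: u_τ = u_ξξ (standard heat equation).
Data for u: u(ξ,0) = w(ξ,0) = 2sin(ξ). The boundary conditions carry over: u(0,τ) = u(π,τ) = 0.
Separating variables: u = Σ c_n exp(-n²τ) sin(nξ). From u(ξ,0) = 2sin(ξ): c_1=2.
So u(ξ,τ) = 2exp(-τ)sin(ξ), and w(ξ,τ) = exp(τ)u(ξ,τ).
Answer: w(ξ, τ) = 2sin(ξ)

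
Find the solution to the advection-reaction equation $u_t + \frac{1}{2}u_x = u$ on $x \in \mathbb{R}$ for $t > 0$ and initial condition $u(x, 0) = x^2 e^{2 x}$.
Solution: Substitute $u = e^{2x}w$.
Then $u_x = e^{2x}(w_x + 2w)$, $u_t = e^{2x}w_t$; substituting and dividing by $e^{2x}$, the lower-order terms cancel: $w_t + \frac{1}{2}w_x = 0$ (standard advection equation).
Data for $w$: $w(x,0) = e^{-2x}u(x,0) = x^2$.
By characteristics ($dx/dt = 1/2$), $w(x,t) = f(x - \frac{1}{2}t)$ with $f = w( \cdot , 0)$.
So $w(x,t) = \frac{1}{4} t^2 - t x + x^2$, and $u(x,t) = e^{2x}w(x,t)$.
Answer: $u(x, t) = \frac{1}{4} t^2 e^{2 x} -  t x e^{2 x} + x^2 e^{2 x}$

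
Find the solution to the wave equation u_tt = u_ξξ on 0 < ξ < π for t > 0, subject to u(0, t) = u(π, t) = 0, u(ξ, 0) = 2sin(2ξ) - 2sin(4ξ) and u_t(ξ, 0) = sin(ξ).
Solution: Using separation of variables u = X(ξ)T(t):
Eigenfunctions: sin(nξ), n = 1, 2, 3, ...
General solution: u(ξ, t) = Σ [A_n cos(n t) + B_n sin(n t)] sin(nξ)
From u(ξ,0) = 2sin(2ξ) - 2sin(4ξ): A_2=2, A_4=-2. From u_t(ξ,0) = sin(ξ), using u_t(ξ,0) = Σ ω_n B_n sin(nξ) with ω_n = n: B_1 = 1/1 = 1.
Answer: u(ξ, t) = sin(t)sin(ξ) + 2sin(2ξ)cos(2t) - 2sin(4ξ)cos(4t)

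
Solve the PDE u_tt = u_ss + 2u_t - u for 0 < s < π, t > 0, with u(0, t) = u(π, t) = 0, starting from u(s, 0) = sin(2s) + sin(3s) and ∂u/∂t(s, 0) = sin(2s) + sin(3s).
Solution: Substitute u = exp(t)w.
Then u_t = exp(t)(w_t + w), u_tt = exp(t)(w_tt + 2w_t + w), u_ss = exp(t)w_ss; substituting and dividing by exp(t), the lower-order terms cancel: w_tt = w_ss (standard wave equation).
Data for w: w(s,0) = u(s,0) = sin(2s) + sin(3s); w_t(s,0) = u_t(s,0) - u(s,0) = 0. The boundary conditions carry over: w(0,t) = w(π,t) = 0.
Separating variables: w = Σ [A_n cos(ω_n t) + B_n sin(ω_n t)] sin(ns), ω_n = n. From ICs: A_2=1, A_3=1.
So w(s,t) = sin(2s)cos(2t) + sin(3s)cos(3t), and u(s,t) = exp(t)w(s,t).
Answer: u(s, t) = exp(t)sin(2s)cos(2t) + exp(t)sin(3s)cos(3t)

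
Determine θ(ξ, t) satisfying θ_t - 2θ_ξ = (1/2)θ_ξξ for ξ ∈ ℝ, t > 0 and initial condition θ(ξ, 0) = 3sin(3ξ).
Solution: Change to a moving frame: let η = ξ + 2t, σ = t and write θ(ξ,t) = u(η,σ).
By the chain rule θ_t = u_σ + 2u_η, θ_ξ = u_η, θ_ξξ = u_ηη.
Then θ_t - 2θ_ξ = u_σ: the advection term cancels and the PDE becomes the heat equation u_σ = (1/2)u_ηη on η ∈ ℝ.
Initial data: u(η,0) = θ(η,0) = 3sin(3η).
On η ∈ ℝ each mode satisfies (sin(nη))″ = -n² sin(nη), so exp(-n²σ/2) sin(nη) solves the heat equation; by superposition u(η,σ) = Σ c_n exp(-n²σ/2) sin(nη).
Reading off the coefficients: c_3=3, so u(η,σ) = 3exp(-9σ/2)sin(3η).
Substituting back η = ξ + 2t, σ = t: θ(ξ,t) = u(ξ + 2t, t).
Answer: θ(ξ, t) = 3exp(-9t/2)sin(6t + 3ξ)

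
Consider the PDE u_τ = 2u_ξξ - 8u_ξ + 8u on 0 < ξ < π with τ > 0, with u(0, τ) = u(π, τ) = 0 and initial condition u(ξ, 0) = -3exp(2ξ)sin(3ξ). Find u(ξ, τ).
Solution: Substitute u = exp(2ξ)w.
Then u_ξ = exp(2ξ)(w_ξ + 2w), u_ξξ = exp(2ξ)(w_ξξ + 4w_ξ + 4w), u_τ = exp(2ξ)w_τ; substituting and dividing by exp(2ξ), the lower-order terms cancel: w_τ = 2w_ξξ (standard heat equation).
Data for w: w(ξ,0) = exp(-2ξ)u(ξ,0) = -3sin(3ξ). The boundary conditions carry over: w(0,τ) = w(π,τ) = 0.
Separating variables: w = Σ c_n exp(-2n²τ) sin(nξ). From w(ξ,0) = -3sin(3ξ): c_3=-3.
So w(ξ,τ) = -3exp(-18τ)sin(3ξ), and u(ξ,τ) = exp(2ξ)w(ξ,τ).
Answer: u(ξ, τ) = -3exp(2ξ)exp(-18τ)sin(3ξ)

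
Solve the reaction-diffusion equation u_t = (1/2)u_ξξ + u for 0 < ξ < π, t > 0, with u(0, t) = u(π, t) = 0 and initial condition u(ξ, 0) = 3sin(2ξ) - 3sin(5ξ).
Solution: Substitute u = exp(t)w, i.e. w = exp(-t)u.
By the product rule, u_t = exp(t)(w_t + w), u_ξξ = exp(t)w_ξξ.
Substituting into the PDE and dividing by exp(t): w_t + w = (1/2)w_ξξ + w.
The lower-order terms cancel, leaving the standard heat equation w_t = (1/2)w_ξξ.
Initial data for w: w(ξ,0) = u(ξ,0) = 3sin(2ξ) - 3sin(5ξ). The boundary conditions carry over: w(0,t) = w(π,t) = 0.
Solve for w:
  Using separation of variables w = X(ξ)T(t):
  Eigenfunctions: sin(nξ), n = 1, 2, 3, ...
  General solution: w(ξ, t) = Σ c_n sin(nξ) exp(-n² t/2)
  Matching w(ξ,0) = 3sin(2ξ) - 3sin(5ξ) term by term: c_2=3, c_5=-3.
Hence w(ξ,t) = 3exp(-2t)sin(2ξ) - 3exp(-25t/2)sin(5ξ).
Transform back: u(ξ,t) = exp(t)w(ξ,t).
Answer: u(ξ, t) = 3exp(-t)sin(2ξ) - 3exp(-23t/2)sin(5ξ)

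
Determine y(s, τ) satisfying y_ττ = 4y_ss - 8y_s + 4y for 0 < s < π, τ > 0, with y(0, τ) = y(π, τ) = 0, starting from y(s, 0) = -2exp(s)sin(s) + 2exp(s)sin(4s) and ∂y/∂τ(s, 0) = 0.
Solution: Substitute y = exp(s)u.
Then y_s = exp(s)(u_s + u), y_ss = exp(s)(u_ss + 2u_s + u), y_ττ = exp(s)u_ττ; substituting and dividing by exp(s), the lower-order terms cancel: u_ττ = 4u_ss (standard wave equation).
Data for u: u(s,0) = exp(-s)y(s,0) = -2sin(s) + 2sin(4s); u_τ(s,0) = exp(-s)y_τ(s,0) = 0. The boundary conditions carry over: u(0,τ) = u(π,τ) = 0.
Separating variables: u = Σ [A_n cos(ω_n τ) + B_n sin(ω_n τ)] sin(ns), ω_n = 2n. From ICs: A_1=-2, A_4=2.
So u(s,τ) = -2sin(s)cos(2τ) + 2sin(4s)cos(8τ), and y(s,τ) = exp(s)u(s,τ).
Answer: y(s, τ) = -2exp(s)sin(s)cos(2τ) + 2exp(s)sin(4s)cos(8τ)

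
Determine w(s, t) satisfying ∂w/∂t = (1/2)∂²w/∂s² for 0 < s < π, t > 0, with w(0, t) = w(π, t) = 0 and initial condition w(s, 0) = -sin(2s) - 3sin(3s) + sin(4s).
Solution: Separating variables: w = Σ c_n exp(-n²t/2) sin(ns). From w(s,0) = -sin(2s) - 3sin(3s) + sin(4s): c_2=-1, c_3=-3, c_4=1.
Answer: w(s, t) = -exp(-2t)sin(2s) + exp(-8t)sin(4s) - 3exp(-9t/2)sin(3s)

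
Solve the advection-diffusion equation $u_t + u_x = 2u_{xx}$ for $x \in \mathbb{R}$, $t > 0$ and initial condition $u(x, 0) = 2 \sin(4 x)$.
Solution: Change to a moving frame: let $\eta = x - t$, $\sigma = t$ and write $u(x,t) = w(\eta,\sigma)$.
By the chain rule $u_t = w_{\sigma} - w_{\eta}$, $u_x = w_{\eta}$, $u_{xx} = w_{\eta\eta}$.
Then $u_t + u_x = w_{\sigma}$: the advection term cancels and the PDE becomes the heat equation $w_{\sigma} = 2w_{\eta\eta}$ on $\eta \in \mathbb{R}$.
Initial data: $w(\eta,0) = u(\eta,0) = 2 \sin(4 \eta)$.
On $\eta \in \mathbb{R}$ each mode satisfies $(\sin(n\eta))'' = -n^2 \sin(n\eta)$, so $e^{-2n^2\sigma} \sin(n\eta)$ solves the heat equation; by superposition $w(\eta,\sigma) = \sum c_n e^{-2n^2\sigma} \sin(n\eta)$.
Reading off the coefficients: $c_4=2$, so $w(\eta,\sigma) = 2 e^{-32 \sigma} \sin(4 \eta)$.
Substituting back $\eta = x - t$, $\sigma = t$: $u(x,t) = w(x - t, t)$.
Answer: $u(x, t) = -2 e^{-32 t} \sin(4 t - 4 x)$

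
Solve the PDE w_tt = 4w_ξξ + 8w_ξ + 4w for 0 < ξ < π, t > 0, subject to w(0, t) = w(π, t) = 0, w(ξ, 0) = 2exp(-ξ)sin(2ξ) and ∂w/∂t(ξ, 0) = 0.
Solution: Substitute w = exp(-ξ)u, i.e. u = exp(ξ)w.
By the product rule, w_ξ = exp(-ξ)(u_ξ - u), w_ξξ = exp(-ξ)(u_ξξ - 2u_ξ + u), w_tt = exp(-ξ)u_tt.
Substituting into the PDE and dividing by exp(-ξ): u_tt = 4(u_ξξ - 2u_ξ + u) + 8(u_ξ - u) + 4u.
The lower-order terms cancel, leaving the standard wave equation u_tt = 4u_ξξ.
Initial data for u: u(ξ,0) = exp(ξ)w(ξ,0) = 2sin(2ξ); u_t(ξ,0) = exp(ξ)w_t(ξ,0) = 0. The boundary conditions carry over: u(0,t) = u(π,t) = 0.
Solve for u:
  Using separation of variables u = X(ξ)T(t):
  Eigenfunctions: sin(nξ), n = 1, 2, 3, ...
  General solution: u(ξ, t) = Σ [A_n cos(2n t) + B_n sin(2n t)] sin(nξ)
  From u(ξ,0) = 2sin(2ξ): A_2=2. From u_t(ξ,0) = 0: all B_n = 0.
Hence u(ξ,t) = 2sin(2ξ)cos(4t).
Transform back: w(ξ,t) = exp(-ξ)u(ξ,t).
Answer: w(ξ, t) = 2exp(-ξ)sin(2ξ)cos(4t)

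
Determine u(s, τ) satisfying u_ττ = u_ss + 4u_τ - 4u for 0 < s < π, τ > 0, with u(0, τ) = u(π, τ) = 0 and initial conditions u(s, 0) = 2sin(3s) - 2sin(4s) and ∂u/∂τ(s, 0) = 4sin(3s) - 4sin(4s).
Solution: Substitute u = exp(2τ)w.
Then u_τ = exp(2τ)(w_τ + 2w), u_ττ = exp(2τ)(w_ττ + 4w_τ + 4w), u_ss = exp(2τ)w_ss; substituting and dividing by exp(2τ), the lower-order terms cancel: w_ττ = w_ss (standard wave equation).
Data for w: w(s,0) = u(s,0) = 2sin(3s) - 2sin(4s); w_τ(s,0) = u_τ(s,0) - 2u(s,0) = 0. The boundary conditions carry over: w(0,τ) = w(π,τ) = 0.
Separating variables: w = Σ [A_n cos(ω_n τ) + B_n sin(ω_n τ)] sin(ns), ω_n = n. From ICs: A_3=2, A_4=-2.
So w(s,τ) = 2sin(3s)cos(3τ) - 2sin(4s)cos(4τ), and u(s,τ) = exp(2τ)w(s,τ).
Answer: u(s, τ) = 2exp(2τ)sin(3s)cos(3τ) - 2exp(2τ)sin(4s)cos(4τ)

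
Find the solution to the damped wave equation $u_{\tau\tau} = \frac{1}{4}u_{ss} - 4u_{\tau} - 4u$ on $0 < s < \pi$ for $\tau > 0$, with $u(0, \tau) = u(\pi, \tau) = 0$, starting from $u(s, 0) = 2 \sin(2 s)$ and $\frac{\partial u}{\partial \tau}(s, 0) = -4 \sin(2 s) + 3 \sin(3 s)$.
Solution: Substitute $u = e^{-2\tau}w$, i.e. $w = e^{2\tau}u$.
By the product rule, $u_{\tau} = e^{-2\tau}(w_{\tau} - 2w)$, $u_{\tau\tau} = e^{-2\tau}(w_{\tau\tau} - 4w_{\tau} + 4w)$, $u_{ss} = e^{-2\tau}w_{ss}$.
Substituting into the PDE and dividing by $e^{-2\tau}$: $w_{\tau\tau} - 4w_{\tau} + 4w = \frac{1}{4}w_{ss} - 4(w_{\tau} - 2w) - 4w$.
The lower-order terms cancel, leaving the standard wave equation $w_{\tau\tau} = \frac{1}{4}w_{ss}$.
Initial data for $w$: $w(s,0) = u(s,0) = 2 \sin(2 s)$; $w_{\tau}(s,0) = u_{\tau}(s,0) + 2u(s,0) = 3 \sin(3 s)$. The boundary conditions carry over: $w(0,\tau) = w(\pi,\tau) = 0$.
Solve for $w$:
  Using separation of variables $w = X(s)T(\tau)$:
  Eigenfunctions: $\sin(ns)$, $n = 1, 2, 3, \ldots$
  General solution: $w(s, \tau) = \sum [A_n \cos(n \tau/2) + B_n \sin(n \tau/2)] \sin(ns)$
  From $w(s,0) = 2 \sin(2 s)$: $A_2=2$. From $w_{\tau}(s,0) = 3 \sin(3 s)$, using $w_{\tau}(s,0) = \sum \omega_n B_n \sin(ns)$ with $\omega_n = n/2$: $B_3 = 3/(3/2) = 2$.
Hence $w(s,\tau) = 2 \sin(2 s) \cos(\tau) + 2 \sin(3 s) \sin(3 \tau/2)$.
Transform back: $u(s,\tau) = e^{-2\tau}w(s,\tau)$.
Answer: $u(s, \tau) = 2 e^{-2 \tau} \sin(3 \tau/2) \sin(3 s) + 2 e^{-2 \tau} \sin(2 s) \cos(\tau)$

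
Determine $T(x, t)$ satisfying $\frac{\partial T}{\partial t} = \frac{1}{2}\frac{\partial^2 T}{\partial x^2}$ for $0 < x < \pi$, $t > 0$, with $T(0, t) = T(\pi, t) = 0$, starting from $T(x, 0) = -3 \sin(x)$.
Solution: Using separation of variables $T = X(x)G(t)$:
Eigenfunctions: $\sin(nx)$, $n = 1, 2, 3, \ldots$
General solution: $T(x, t) = \sum c_n \sin(nx) e^{-n^2 t/2}$
Matching $T(x,0) = -3 \sin(x)$ term by term: $c_1=-3$.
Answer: $T(x, t) = -3 e^{-t/2} \sin(x)$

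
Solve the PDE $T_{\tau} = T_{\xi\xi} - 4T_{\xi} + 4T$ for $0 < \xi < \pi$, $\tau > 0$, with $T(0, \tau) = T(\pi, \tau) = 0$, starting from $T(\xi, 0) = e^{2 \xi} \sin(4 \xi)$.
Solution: Substitute $T = e^{2\xi}u$, i.e. $u = e^{-2\xi}T$.
By the product rule, $T_{\xi} = e^{2\xi}(u_{\xi} + 2u)$, $T_{\xi\xi} = e^{2\xi}(u_{\xi\xi} + 4u_{\xi} + 4u)$, $T_{\tau} = e^{2\xi}u_{\tau}$.
Substituting into the PDE and dividing by $e^{2\xi}$: $u_{\tau} = (u_{\xi\xi} + 4u_{\xi} + 4u) - 4(u_{\xi} + 2u) + 4u$.
The lower-order terms cancel, leaving the standard heat equation $u_{\tau} = u_{\xi\xi}$.
Initial data for $u$: $u(\xi,0) = e^{-2\xi}T(\xi,0) = \sin(4 \xi)$. The boundary conditions carry over: $u(0,\tau) = u(\pi,\tau) = 0$.
Solve for $u$:
  Using separation of variables $u = X(\xi)G(\tau)$:
  Eigenfunctions: $\sin(n\xi)$, $n = 1, 2, 3, \ldots$
  General solution: $u(\xi, \tau) = \sum c_n \sin(n\xi) e^{-n^2 \tau}$
  Matching $u(\xi,0) = \sin(4 \xi)$ term by term: $c_4=1$.
Hence $u(\xi,\tau) = e^{-16 \tau} \sin(4 \xi)$.
Transform back: $T(\xi,\tau) = e^{2\xi}u(\xi,\tau)$.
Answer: $T(\xi, \tau) = e^{-16 \tau} e^{2 \xi} \sin(4 \xi)$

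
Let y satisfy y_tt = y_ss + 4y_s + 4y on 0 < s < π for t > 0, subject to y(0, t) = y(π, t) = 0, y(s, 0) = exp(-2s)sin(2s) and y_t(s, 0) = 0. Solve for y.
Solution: Substitute y = exp(-2s)u.
Then y_s = exp(-2s)(u_s - 2u), y_ss = exp(-2s)(u_ss - 4u_s + 4u), y_tt = exp(-2s)u_tt; substituting and dividing by exp(-2s), the lower-order terms cancel: u_tt = u_ss (standard wave equation).
Data for u: u(s,0) = exp(2s)y(s,0) = sin(2s); u_t(s,0) = exp(2s)y_t(s,0) = 0. The boundary conditions carry over: u(0,t) = u(π,t) = 0.
Separating variables: u = Σ [A_n cos(ω_n t) + B_n sin(ω_n t)] sin(ns), ω_n = n. From ICs: A_2=1.
So u(s,t) = sin(2s)cos(2t), and y(s,t) = exp(-2s)u(s,t).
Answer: y(s, t) = exp(-2s)sin(2s)cos(2t)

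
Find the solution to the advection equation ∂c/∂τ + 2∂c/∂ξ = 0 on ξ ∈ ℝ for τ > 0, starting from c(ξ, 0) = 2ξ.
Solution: By characteristics (dξ/dτ = 2), c(ξ,τ) = f(ξ - 2τ) with f = c(·, 0).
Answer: c(ξ, τ) = 2ξ - 4τ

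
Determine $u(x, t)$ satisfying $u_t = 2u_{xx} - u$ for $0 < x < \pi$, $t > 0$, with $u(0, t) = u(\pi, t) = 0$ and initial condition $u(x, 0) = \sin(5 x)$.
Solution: Substitute $u = e^{-t}w$, i.e. $w = e^{t}u$.
By the product rule, $u_t = e^{-t}(w_t - w)$, $u_{xx} = e^{-t}w_{xx}$.
Substituting into the PDE and dividing by $e^{-t}$: $w_t - w = 2w_{xx} - w$.
The lower-order terms cancel, leaving the standard heat equation $w_t = 2w_{xx}$.
Initial data for $w$: $w(x,0) = u(x,0) = \sin(5 x)$. The boundary conditions carry over: $w(0,t) = w(\pi,t) = 0$.
Solve for $w$:
  Using separation of variables $w = X(x)T(t)$:
  Eigenfunctions: $\sin(nx)$, $n = 1, 2, 3, \ldots$
  General solution: $w(x, t) = \sum c_n \sin(nx) e^{-2n^2 t}$
  Matching $w(x,0) = \sin(5 x)$ term by term: $c_5=1$.
Hence $w(x,t) = e^{-50 t} \sin(5 x)$.
Transform back: $u(x,t) = e^{-t}w(x,t)$.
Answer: $u(x, t) = e^{-51 t} \sin(5 x)$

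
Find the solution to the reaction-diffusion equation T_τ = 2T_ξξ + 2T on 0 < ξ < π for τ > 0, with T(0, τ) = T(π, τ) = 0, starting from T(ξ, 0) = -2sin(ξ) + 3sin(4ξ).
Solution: Substitute T = exp(2τ)u, i.e. u = exp(-2τ)T.
By the product rule, T_τ = exp(2τ)(u_τ + 2u), T_ξξ = exp(2τ)u_ξξ.
Substituting into the PDE and dividing by exp(2τ): u_τ + 2u = 2u_ξξ + 2u.
The lower-order terms cancel, leaving the standard heat equation u_τ = 2u_ξξ.
Initial data for u: u(ξ,0) = T(ξ,0) = -2sin(ξ) + 3sin(4ξ). The boundary conditions carry over: u(0,τ) = u(π,τ) = 0.
Solve for u:
  Using separation of variables u = X(ξ)G(τ):
  Eigenfunctions: sin(nξ), n = 1, 2, 3, ...
  General solution: u(ξ, τ) = Σ c_n sin(nξ) exp(-2n² τ)
  Matching u(ξ,0) = -2sin(ξ) + 3sin(4ξ) term by term: c_1=-2, c_4=3.
Hence u(ξ,τ) = -2exp(-2τ)sin(ξ) + 3exp(-32τ)sin(4ξ).
Transform back: T(ξ,τ) = exp(2τ)u(ξ,τ).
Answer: T(ξ, τ) = -2sin(ξ) + 3exp(-30τ)sin(4ξ)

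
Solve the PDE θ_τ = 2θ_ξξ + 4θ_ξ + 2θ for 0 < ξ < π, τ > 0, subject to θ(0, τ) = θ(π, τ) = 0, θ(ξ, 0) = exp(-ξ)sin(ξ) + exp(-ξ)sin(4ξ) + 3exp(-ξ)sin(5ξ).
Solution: Substitute θ = exp(-ξ)u.
Then θ_ξ = exp(-ξ)(u_ξ - u), θ_ξξ = exp(-ξ)(u_ξξ - 2u_ξ + u), θ_τ = exp(-ξ)u_τ; substituting and dividing by exp(-ξ), the lower-order terms cancel: u_τ = 2u_ξξ (standard heat equation).
Data for u: u(ξ,0) = exp(ξ)θ(ξ,0) = sin(ξ) + sin(4ξ) + 3sin(5ξ). The boundary conditions carry over: u(0,τ) = u(π,τ) = 0.
Separating variables: u = Σ c_n exp(-2n²τ) sin(nξ). From u(ξ,0) = sin(ξ) + sin(4ξ) + 3sin(5ξ): c_1=1, c_4=1, c_5=3.
So u(ξ,τ) = exp(-2τ)sin(ξ) + exp(-32τ)sin(4ξ) + 3exp(-50τ)sin(5ξ), and θ(ξ,τ) = exp(-ξ)u(ξ,τ).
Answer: θ(ξ, τ) = exp(-ξ)exp(-2τ)sin(ξ) + exp(-ξ)exp(-32τ)sin(4ξ) + 3exp(-ξ)exp(-50τ)sin(5ξ)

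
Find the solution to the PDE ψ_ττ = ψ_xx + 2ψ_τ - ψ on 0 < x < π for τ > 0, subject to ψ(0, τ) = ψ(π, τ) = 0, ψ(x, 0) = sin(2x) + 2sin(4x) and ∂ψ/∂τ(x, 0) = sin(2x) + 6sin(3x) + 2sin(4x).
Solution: Substitute ψ = exp(τ)u, i.e. u = exp(-τ)ψ.
By the product rule, ψ_τ = exp(τ)(u_τ + u), ψ_ττ = exp(τ)(u_ττ + 2u_τ + u), ψ_xx = exp(τ)u_xx.
Substituting into the PDE and dividing by exp(τ): u_ττ + 2u_τ + u = u_xx + 2(u_τ + u) - u.
The lower-order terms cancel, leaving the standard wave equation u_ττ = u_xx.
Initial data for u: u(x,0) = ψ(x,0) = sin(2x) + 2sin(4x); u_τ(x,0) = ψ_τ(x,0) - ψ(x,0) = 6sin(3x). The boundary conditions carry over: u(0,τ) = u(π,τ) = 0.
Solve for u:
  Using separation of variables u = X(x)T(τ):
  Eigenfunctions: sin(nx), n = 1, 2, 3, ...
  General solution: u(x, τ) = Σ [A_n cos(n τ) + B_n sin(n τ)] sin(nx)
  From u(x,0) = sin(2x) + 2sin(4x): A_2=1, A_4=2. From u_τ(x,0) = 6sin(3x), using u_τ(x,0) = Σ ω_n B_n sin(nx) with ω_n = n: B_3 = 6/3 = 2.
Hence u(x,τ) = sin(2x)cos(2τ) + 2sin(3x)sin(3τ) + 2sin(4x)cos(4τ).
Transform back: ψ(x,τ) = exp(τ)u(x,τ).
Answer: ψ(x, τ) = exp(τ)sin(2x)cos(2τ) + 2exp(τ)sin(3x)sin(3τ) + 2exp(τ)sin(4x)cos(4τ)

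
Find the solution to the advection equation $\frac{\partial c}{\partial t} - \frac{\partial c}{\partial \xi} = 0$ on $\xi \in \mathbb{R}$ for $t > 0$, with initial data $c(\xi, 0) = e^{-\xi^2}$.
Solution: By characteristics ($d\xi/dt = -1$), $c(\xi,t) = f(\xi + t)$ with $f = c( \cdot , 0)$.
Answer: $c(\xi, t) = e^{-(\xi + t)^2}$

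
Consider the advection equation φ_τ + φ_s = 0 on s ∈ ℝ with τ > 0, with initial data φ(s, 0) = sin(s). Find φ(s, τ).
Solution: By method of characteristics (waves move right with speed 1):
Along characteristics s - τ = const, φ is constant, so φ(s,τ) = f(s - τ) with f = φ(·, 0).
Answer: φ(s, τ) = sin(s - τ)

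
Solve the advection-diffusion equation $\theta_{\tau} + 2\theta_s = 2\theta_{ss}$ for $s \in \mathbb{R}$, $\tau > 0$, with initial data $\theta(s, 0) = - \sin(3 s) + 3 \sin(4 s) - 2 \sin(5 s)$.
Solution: Change to a moving frame: let $\eta = s - 2\tau$, $\sigma = \tau$ and write $\theta(s,\tau) = u(\eta,\sigma)$.
By the chain rule $\theta_{\tau} = u_{\sigma} - 2u_{\eta}$, $\theta_s = u_{\eta}$, $\theta_{ss} = u_{\eta\eta}$.
Then $\theta_{\tau} + 2\theta_s = u_{\sigma}$: the advection term cancels and the PDE becomes the heat equation $u_{\sigma} = 2u_{\eta\eta}$ on $\eta \in \mathbb{R}$.
Initial data: $u(\eta,0) = \theta(\eta,0) = - \sin(3 \eta) + 3 \sin(4 \eta) - 2 \sin(5 \eta)$.
On $\eta \in \mathbb{R}$ each mode satisfies $(\sin(n\eta))'' = -n^2 \sin(n\eta)$, so $e^{-2n^2\sigma} \sin(n\eta)$ solves the heat equation; by superposition $u(\eta,\sigma) = \sum c_n e^{-2n^2\sigma} \sin(n\eta)$.
Reading off the coefficients: $c_3=-1, c_4=3, c_5=-2$, so $u(\eta,\sigma) = - e^{-18 \sigma} \sin(3 \eta) + 3 e^{-32 \sigma} \sin(4 \eta) - 2 e^{-50 \sigma} \sin(5 \eta)$.
Substituting back $\eta = s - 2\tau$, $\sigma = \tau$: $\theta(s,\tau) = u(s - 2\tau, \tau)$.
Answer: $\theta(s, \tau) = e^{-18 \tau} \sin(6 \tau - 3 s) - 3 e^{-32 \tau} \sin(8 \tau - 4 s) + 2 e^{-50 \tau} \sin(10 \tau - 5 s)$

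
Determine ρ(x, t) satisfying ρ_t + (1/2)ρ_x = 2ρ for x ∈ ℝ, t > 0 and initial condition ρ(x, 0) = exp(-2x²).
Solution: Substitute ρ = exp(2t)u, i.e. u = exp(-2t)ρ.
By the product rule, ρ_t = exp(2t)(u_t + 2u), ρ_x = exp(2t)u_x.
Substituting into the PDE and dividing by exp(2t): u_t + 2u + (1/2)u_x = 2u.
The lower-order terms cancel, leaving the standard advection equation u_t + (1/2)u_x = 0.
Initial data for u: u(x,0) = ρ(x,0) = exp(-2x²).
Solve for u:
  By method of characteristics (waves move right with speed 1/2):
  Along characteristics x - (1/2)t = const, u is constant, so u(x,t) = f(x - (1/2)t) with f = u(·, 0).
Hence u(x,t) = exp(-2(-t/2 + x)²).
Transform back: ρ(x,t) = exp(2t)u(x,t).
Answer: ρ(x, t) = exp(2t)exp(-2(-t/2 + x)²)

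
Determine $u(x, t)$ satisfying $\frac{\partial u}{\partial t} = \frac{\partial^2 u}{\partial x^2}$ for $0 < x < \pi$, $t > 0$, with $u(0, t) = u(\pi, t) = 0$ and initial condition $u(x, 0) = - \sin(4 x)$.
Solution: Separating variables: $u = \sum c_n e^{-n^2t} \sin(nx)$. From $u(x,0) = - \sin(4 x)$: $c_4=-1$.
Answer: $u(x, t) = - e^{-16 t} \sin(4 x)$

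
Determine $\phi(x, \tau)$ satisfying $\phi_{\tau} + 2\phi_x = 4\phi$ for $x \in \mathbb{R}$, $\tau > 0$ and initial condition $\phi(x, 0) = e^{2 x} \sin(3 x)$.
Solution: Substitute $\phi = e^{2x}u$.
Then $\phi_x = e^{2x}(u_x + 2u)$, $\phi_{\tau} = e^{2x}u_{\tau}$; substituting and dividing by $e^{2x}$, the lower-order terms cancel: $u_{\tau} + 2u_x = 0$ (standard advection equation).
Data for $u$: $u(x,0) = e^{-2x}\phi(x,0) = \sin(3 x)$.
By characteristics ($dx/d\tau = 2$), $u(x,\tau) = f(x - 2\tau)$ with $f = u( \cdot , 0)$.
So $u(x,\tau) = \sin(3 x - 6 \tau)$, and $\phi(x,\tau) = e^{2x}u(x,\tau)$.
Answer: $\phi(x, \tau) = - e^{2 x} \sin(6 \tau - 3 x)$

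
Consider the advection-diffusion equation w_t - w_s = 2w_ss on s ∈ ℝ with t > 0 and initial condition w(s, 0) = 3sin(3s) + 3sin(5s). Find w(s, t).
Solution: Moving frame: η = s + t, σ = t, w = u(η,σ), so w_t = u_σ + u_η and w_ss = u_ηη.
Hence w_t - w_s = u_σ and the PDE becomes the heat equation u_σ = 2u_ηη on η ∈ ℝ.
Initial data: u(η,0) = w(η,0) = 3sin(3η) + 3sin(5η). Each mode sin(nη) decays as exp(-2n²σ) on ℝ, so u(η,σ) = Σ c_n exp(-2n²σ) sin(nη) with c_3=3, c_5=3: u(η,σ) = 3exp(-18σ)sin(3η) + 3exp(-50σ)sin(5η).
Substituting back: w(s,t) = u(s + t, t).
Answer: w(s, t) = 3exp(-18t)sin(3s + 3t) + 3exp(-50t)sin(5s + 5t)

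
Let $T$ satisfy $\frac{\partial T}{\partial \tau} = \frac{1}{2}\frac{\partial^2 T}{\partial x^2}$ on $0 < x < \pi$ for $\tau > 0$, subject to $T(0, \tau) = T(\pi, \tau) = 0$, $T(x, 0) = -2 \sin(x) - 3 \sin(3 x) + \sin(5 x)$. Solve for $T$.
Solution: Separating variables: $T = \sum c_n e^{-n^2\tau/2} \sin(nx)$. From $T(x,0) = -2 \sin(x) - 3 \sin(3 x) + \sin(5 x)$: $c_1=-2, c_3=-3, c_5=1$.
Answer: $T(x, \tau) = -2 e^{-\tau/2} \sin(x) - 3 e^{-9 \tau/2} \sin(3 x) + e^{-25 \tau/2} \sin(5 x)$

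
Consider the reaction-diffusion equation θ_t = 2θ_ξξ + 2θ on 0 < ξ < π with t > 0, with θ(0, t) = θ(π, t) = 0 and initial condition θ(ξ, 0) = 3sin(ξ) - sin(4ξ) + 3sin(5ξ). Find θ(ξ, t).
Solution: Substitute θ = exp(2t)u.
Then θ_t = exp(2t)(u_t + 2u), θ_ξξ = exp(2t)u_ξξ; substituting and dividing by exp(2t), the lower-order terms cancel: u_t = 2u_ξξ (standard heat equation).
Data for u: u(ξ,0) = θ(ξ,0) = 3sin(ξ) - sin(4ξ) + 3sin(5ξ). The boundary conditions carry over: u(0,t) = u(π,t) = 0.
Separating variables: u = Σ c_n exp(-2n²t) sin(nξ). From u(ξ,0) = 3sin(ξ) - sin(4ξ) + 3sin(5ξ): c_1=3, c_4=-1, c_5=3.
So u(ξ,t) = 3exp(-2t)sin(ξ) - exp(-32t)sin(4ξ) + 3exp(-50t)sin(5ξ), and θ(ξ,t) = exp(2t)u(ξ,t).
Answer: θ(ξ, t) = 3sin(ξ) - exp(-30t)sin(4ξ) + 3exp(-48t)sin(5ξ)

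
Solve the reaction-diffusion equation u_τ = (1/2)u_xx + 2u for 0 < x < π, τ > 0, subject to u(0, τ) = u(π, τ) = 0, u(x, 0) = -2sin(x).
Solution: Substitute u = exp(2τ)w, i.e. w = exp(-2τ)u.
By the product rule, u_τ = exp(2τ)(w_τ + 2w), u_xx = exp(2τ)w_xx.
Substituting into the PDE and dividing by exp(2τ): w_τ + 2w = (1/2)w_xx + 2w.
The lower-order terms cancel, leaving the standard heat equation w_τ = (1/2)w_xx.
Initial data for w: w(x,0) = u(x,0) = -2sin(x). The boundary conditions carry over: w(0,τ) = w(π,τ) = 0.
Solve for w:
  Using separation of variables w = X(x)T(τ):
  Eigenfunctions: sin(nx), n = 1, 2, 3, ...
  General solution: w(x, τ) = Σ c_n sin(nx) exp(-n² τ/2)
  Matching w(x,0) = -2sin(x) term by term: c_1=-2.
Hence w(x,τ) = -2exp(-τ/2)sin(x).
Transform back: u(x,τ) = exp(2τ)w(x,τ).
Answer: u(x, τ) = -2exp(3τ/2)sin(x)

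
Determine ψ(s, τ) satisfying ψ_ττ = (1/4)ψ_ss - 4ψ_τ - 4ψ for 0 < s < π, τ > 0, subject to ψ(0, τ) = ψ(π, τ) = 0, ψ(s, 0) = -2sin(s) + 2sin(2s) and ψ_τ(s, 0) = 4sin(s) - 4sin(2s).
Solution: Substitute ψ = exp(-2τ)u.
Then ψ_τ = exp(-2τ)(u_τ - 2u), ψ_ττ = exp(-2τ)(u_ττ - 4u_τ + 4u), ψ_ss = exp(-2τ)u_ss; substituting and dividing by exp(-2τ), the lower-order terms cancel: u_ττ = (1/4)u_ss (standard wave equation).
Data for u: u(s,0) = ψ(s,0) = -2sin(s) + 2sin(2s); u_τ(s,0) = ψ_τ(s,0) + 2ψ(s,0) = 0. The boundary conditions carry over: u(0,τ) = u(π,τ) = 0.
Separating variables: u = Σ [A_n cos(ω_n τ) + B_n sin(ω_n τ)] sin(ns), ω_n = n/2. From ICs: A_1=-2, A_2=2.
So u(s,τ) = -2sin(s)cos(τ/2) + 2sin(2s)cos(τ), and ψ(s,τ) = exp(-2τ)u(s,τ).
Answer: ψ(s, τ) = -2exp(-2τ)sin(s)cos(τ/2) + 2exp(-2τ)sin(2s)cos(τ)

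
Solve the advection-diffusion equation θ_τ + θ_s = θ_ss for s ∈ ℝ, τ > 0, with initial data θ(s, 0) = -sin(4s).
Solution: Moving frame: η = s - τ, σ = τ, θ = u(η,σ), so θ_τ = u_σ - u_η and θ_ss = u_ηη.
Hence θ_τ + θ_s = u_σ and the PDE becomes the heat equation u_σ = u_ηη on η ∈ ℝ.
Initial data: u(η,0) = θ(η,0) = -sin(4η). Each mode sin(nη) decays as exp(-n²σ) on ℝ, so u(η,σ) = Σ c_n exp(-n²σ) sin(nη) with c_4=-1: u(η,σ) = -exp(-16σ)sin(4η).
Substituting back: θ(s,τ) = u(s - τ, τ).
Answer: θ(s, τ) = -exp(-16τ)sin(4s - 4τ)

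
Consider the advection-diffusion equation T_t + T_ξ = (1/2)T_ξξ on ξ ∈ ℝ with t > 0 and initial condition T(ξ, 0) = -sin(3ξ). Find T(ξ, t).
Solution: Moving frame: η = ξ - t, σ = t, T = u(η,σ), so T_t = u_σ - u_η and T_ξξ = u_ηη.
Hence T_t + T_ξ = u_σ and the PDE becomes the heat equation u_σ = (1/2)u_ηη on η ∈ ℝ.
Initial data: u(η,0) = T(η,0) = -sin(3η). Each mode sin(nη) decays as exp(-n²σ/2) on ℝ, so u(η,σ) = Σ c_n exp(-n²σ/2) sin(nη) with c_3=-1: u(η,σ) = -exp(-9σ/2)sin(3η).
Substituting back: T(ξ,t) = u(ξ - t, t).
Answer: T(ξ, t) = exp(-9t/2)sin(3t - 3ξ)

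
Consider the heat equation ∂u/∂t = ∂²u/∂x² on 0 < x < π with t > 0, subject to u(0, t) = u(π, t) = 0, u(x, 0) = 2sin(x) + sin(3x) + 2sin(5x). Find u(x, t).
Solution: Using separation of variables u = X(x)T(t):
Eigenfunctions: sin(nx), n = 1, 2, 3, ...
General solution: u(x, t) = Σ c_n sin(nx) exp(-n² t)
Matching u(x,0) = 2sin(x) + sin(3x) + 2sin(5x) term by term: c_1=2, c_3=1, c_5=2.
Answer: u(x, t) = 2exp(-t)sin(x) + exp(-9t)sin(3x) + 2exp(-25t)sin(5x)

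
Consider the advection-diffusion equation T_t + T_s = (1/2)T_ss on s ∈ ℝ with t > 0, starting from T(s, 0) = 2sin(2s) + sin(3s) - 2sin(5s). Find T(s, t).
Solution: Change to a moving frame: let η = s - t, σ = t and write T(s,t) = u(η,σ).
By the chain rule T_t = u_σ - u_η, T_s = u_η, T_ss = u_ηη.
Then T_t + T_s = u_σ: the advection term cancels and the PDE becomes the heat equation u_σ = (1/2)u_ηη on η ∈ ℝ.
Initial data: u(η,0) = T(η,0) = 2sin(2η) + sin(3η) - 2sin(5η).
On η ∈ ℝ each mode satisfies (sin(nη))″ = -n² sin(nη), so exp(-n²σ/2) sin(nη) solves the heat equation; by superposition u(η,σ) = Σ c_n exp(-n²σ/2) sin(nη).
Reading off the coefficients: c_2=2, c_3=1, c_5=-2, so u(η,σ) = 2exp(-2σ)sin(2η) + exp(-9σ/2)sin(3η) - 2exp(-25σ/2)sin(5η).
Substituting back η = s - t, σ = t: T(s,t) = u(s - t, t).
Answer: T(s, t) = 2exp(-2t)sin(2s - 2t) + exp(-9t/2)sin(3s - 3t) - 2exp(-25t/2)sin(5s - 5t)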